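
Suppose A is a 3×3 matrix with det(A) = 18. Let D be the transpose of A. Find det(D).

|D| = 18

det(Aᵀ) = det(A).
det(D) = (1)·(18) = 18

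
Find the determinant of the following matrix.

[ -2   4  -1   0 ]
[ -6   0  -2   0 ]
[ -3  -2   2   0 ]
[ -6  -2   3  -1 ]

The determinant is -68.

Expand along column 4 (it has 3 zeros):
  + (-1) · M_44   where M_44 = det([-2 4 -1; -6 0 -2; -3 -2 2]) = 68
det = (+1)·(-1)·(68) = -68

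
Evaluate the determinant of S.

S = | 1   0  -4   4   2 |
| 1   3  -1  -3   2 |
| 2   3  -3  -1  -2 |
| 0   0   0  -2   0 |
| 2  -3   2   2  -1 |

Expand along row 4 (it has 4 zeros):
  + (-2) · M_44   where M_44 = det([1 0 -4 2; 1 3 -1 2; 2 3 -3 -2; 2 -3 2 -1]) = 204
det = (+1)·(-2)·(204) = -408

-408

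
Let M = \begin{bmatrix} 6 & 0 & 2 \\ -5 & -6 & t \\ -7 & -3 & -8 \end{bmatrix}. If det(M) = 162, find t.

-4

Expanding along the column containing t, det(M) is linear in t: det(M) = (18)·t + (234).
Set (18)·t + (234) = 162  ⇒  (18)·t = -72  ⇒  t = -4.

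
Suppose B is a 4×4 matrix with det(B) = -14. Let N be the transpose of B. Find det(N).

|N| = -14

det(Bᵀ) = det(B).
det(N) = (1)·(-14) = -14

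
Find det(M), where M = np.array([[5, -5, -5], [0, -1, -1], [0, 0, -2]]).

det(M) = 10

M is upper triangular, so det(M) is the product of the diagonal entries:
det = (5) · (-1) · (-2) = 10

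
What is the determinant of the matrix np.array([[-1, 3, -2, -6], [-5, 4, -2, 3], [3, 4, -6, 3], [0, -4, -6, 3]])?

The determinant is 2604.

Expand along row 4 (it has 1 zero):
  + (-4) · M_42   where M_42 = det([-1 -2 -6; -5 -2 3; 3 -6 3]) = -276
  − (-6) · M_43   where M_43 = det([-1 3 -6; -5 4 3; 3 4 3]) = 264
  + (3) · M_44   where M_44 = det([-1 3 -2; -5 4 -2; 3 4 -6]) = -28
det = (+1)·(-4)·(-276) + (-1)·(-6)·(264) + (+1)·(3)·(-28) = 2604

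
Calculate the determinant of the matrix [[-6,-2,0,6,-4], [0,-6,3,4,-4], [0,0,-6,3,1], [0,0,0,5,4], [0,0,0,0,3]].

The matrix is upper triangular, so the determinant is the product of the diagonal entries:
det = (-6) · (-6) · (-6) · (5) · (3) = -3240

-3240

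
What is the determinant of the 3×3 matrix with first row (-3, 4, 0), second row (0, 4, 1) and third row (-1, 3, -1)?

The determinant is 17.

Expand along row 1:
  + (-3) · |4 1; 3 -1| = (-3)·(-4 − 3) = 21
  − 4 · |0 1; -1 -1| = −4·(0 − (-1)) = -4
Sum: (21) + (-4) = 17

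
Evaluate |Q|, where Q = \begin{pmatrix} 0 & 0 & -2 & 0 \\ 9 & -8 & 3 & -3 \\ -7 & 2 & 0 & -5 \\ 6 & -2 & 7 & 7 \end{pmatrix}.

244

Expand along row 1 (it has 3 zeros):
  + (-2) · M_13   where M_13 = det([9 -8 -3; -7 2 -5; 6 -2 7]) = -122
det = (+1)·(-2)·(-122) = 244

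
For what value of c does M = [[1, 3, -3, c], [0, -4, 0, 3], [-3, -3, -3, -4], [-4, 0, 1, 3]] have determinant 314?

Expanding along the row containing c, det(M) is linear in c: det(M) = (60)·c + (554).
Set (60)·c + (554) = 314  ⇒  (60)·c = -240  ⇒  c = -4.

-4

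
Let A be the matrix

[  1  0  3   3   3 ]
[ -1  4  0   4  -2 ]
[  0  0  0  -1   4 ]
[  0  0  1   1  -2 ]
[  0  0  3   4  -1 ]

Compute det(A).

A is block upper-triangular with a 2×2 block and a 3×3 block on the diagonal, so its determinant equals the product of the determinants of the diagonal blocks.
det of the 2×2 block = 4
det of the 3×3 block = 9
det = (4)·(9) = 36

36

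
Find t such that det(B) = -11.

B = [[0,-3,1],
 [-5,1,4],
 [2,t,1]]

t = -6

Expanding along the column containing t, det(B) is linear in t: det(B) = (-5)·t + (-41).
Set (-5)·t + (-41) = -11  ⇒  (-5)·t = 30  ⇒  t = -6.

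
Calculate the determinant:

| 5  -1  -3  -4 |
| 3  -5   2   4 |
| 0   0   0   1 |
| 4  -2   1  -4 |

Expand along row 3 (it has 3 zeros):
  − (1) · M_34   where M_34 = det([5 -1 -3; 3 -5 2; 4 -2 1]) = -52
det = (-1)·(1)·(-52) = 52

52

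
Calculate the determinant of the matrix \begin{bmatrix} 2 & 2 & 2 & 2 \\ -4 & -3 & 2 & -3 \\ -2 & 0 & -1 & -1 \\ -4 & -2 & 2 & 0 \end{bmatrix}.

Expand along row 3 (it has 1 zero):
  + (-2) · M_31   where M_31 = det([2 2 2; -3 2 -3; -2 2 0]) = 20
  + (-1) · M_33   where M_33 = det([2 2 2; -4 -3 -3; -4 -2 0]) = 4
  − (-1) · M_34   where M_34 = det([2 2 2; -4 -3 2; -4 -2 2]) = -12
det = (+1)·(-2)·(20) + (+1)·(-1)·(4) + (-1)·(-1)·(-12) = -56

-56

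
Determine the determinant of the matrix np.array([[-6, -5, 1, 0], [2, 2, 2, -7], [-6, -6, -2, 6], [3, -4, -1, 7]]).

Expand along row 1 (it has 1 zero):
  + (-6) · M_11   where M_11 = det([2 2 -7; -6 -2 6; -4 -1 7]) = 34
  − (-5) · M_12   where M_12 = det([2 2 -7; -6 -2 6; 3 -1 7]) = 20
  + (1) · M_13   where M_13 = det([2 2 -7; -6 -6 6; 3 -4 7]) = -210
det = (+1)·(-6)·(34) + (-1)·(-5)·(20) + (+1)·(1)·(-210) = -314

The determinant is -314.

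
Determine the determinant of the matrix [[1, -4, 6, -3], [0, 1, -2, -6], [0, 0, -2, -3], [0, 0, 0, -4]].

8

The matrix is upper triangular, so the determinant is the product of the diagonal entries:
det = (1) · (1) · (-2) · (-4) = 8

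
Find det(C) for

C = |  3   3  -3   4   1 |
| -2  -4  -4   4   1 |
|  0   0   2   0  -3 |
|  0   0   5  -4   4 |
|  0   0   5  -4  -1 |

C is block upper-triangular with a 2×2 block and a 3×3 block on the diagonal, so its determinant equals the product of the determinants of the diagonal blocks.
det of the 2×2 block = -6
det of the 3×3 block = 40
det = (-6)·(40) = -240

-240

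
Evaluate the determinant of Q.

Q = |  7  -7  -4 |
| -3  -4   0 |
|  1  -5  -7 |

det(Q) = 267

Expand along row 2:
  − (-3) · |-7 -4; -5 -7| = −(-3)·(49 − 20) = 87
  + (-4) · |7 -4; 1 -7| = (-4)·(-49 − (-4)) = 180
Sum: (87) + (180) = 267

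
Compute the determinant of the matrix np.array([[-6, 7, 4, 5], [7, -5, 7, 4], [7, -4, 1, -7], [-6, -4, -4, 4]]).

Expand along row 1:
  + (-6) · M_11   where M_11 = det([-5 7 4; -4 1 -7; -4 -4 4]) = 508
  − (7) · M_12   where M_12 = det([7 7 4; 7 1 -7; -6 -4 4]) = -158
  + (4) · M_13   where M_13 = det([7 -5 4; 7 -4 -7; -6 -4 4]) = -586
  − (5) · M_14   where M_14 = det([7 -5 7; 7 -4 1; -6 -4 -4]) = -334
det = (+1)·(-6)·(508) + (-1)·(7)·(-158) + (+1)·(4)·(-586) + (-1)·(5)·(-334) = -2616

The determinant is -2616.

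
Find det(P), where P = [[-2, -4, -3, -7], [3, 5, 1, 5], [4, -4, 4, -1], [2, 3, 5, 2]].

-521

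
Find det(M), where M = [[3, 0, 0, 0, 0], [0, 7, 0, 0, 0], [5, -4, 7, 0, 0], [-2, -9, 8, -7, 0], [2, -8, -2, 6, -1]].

M is lower triangular, so det(M) is the product of the diagonal entries:
det = (3) · (7) · (7) · (-7) · (-1) = 1029

The determinant is 1029.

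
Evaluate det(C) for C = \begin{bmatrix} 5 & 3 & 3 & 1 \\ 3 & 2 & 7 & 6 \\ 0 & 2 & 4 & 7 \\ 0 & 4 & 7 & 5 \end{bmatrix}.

Expand along column 1 (it has 2 zeros):
  + (5) · M_11   where M_11 = det([2 7 6; 2 4 7; 4 7 5]) = 56
  − (3) · M_21   where M_21 = det([3 3 1; 2 4 7; 4 7 5]) = -35
det = (+1)·(5)·(56) + (-1)·(3)·(-35) = 385

|C| = 385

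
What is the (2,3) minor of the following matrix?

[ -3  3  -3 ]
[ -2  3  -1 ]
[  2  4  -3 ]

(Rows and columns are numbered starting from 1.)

Delete row 2 and column 3; the remaining 2×2 submatrix is [-3 3; 2 4].
Its determinant is (-3)·4 − 3·2 = -18.

-18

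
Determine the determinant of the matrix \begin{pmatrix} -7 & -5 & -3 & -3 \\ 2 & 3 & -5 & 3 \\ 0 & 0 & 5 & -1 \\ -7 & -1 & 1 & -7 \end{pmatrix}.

312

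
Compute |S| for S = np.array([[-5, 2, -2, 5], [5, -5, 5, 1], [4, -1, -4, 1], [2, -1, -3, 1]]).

177

Expand along row 1:
  + (-5) · M_11   where M_11 = det([-5 5 1; -1 -4 1; -1 -3 1]) = 4
  − (2) · M_12   where M_12 = det([5 5 1; 4 -4 1; 2 -3 1]) = -19
  + (-2) · M_13   where M_13 = det([5 -5 1; 4 -1 1; 2 -1 1]) = 8
  − (5) · M_14   where M_14 = det([5 -5 5; 4 -1 -4; 2 -1 -3]) = -35
det = (+1)·(-5)·(4) + (-1)·(2)·(-19) + (+1)·(-2)·(8) + (-1)·(5)·(-35) = 177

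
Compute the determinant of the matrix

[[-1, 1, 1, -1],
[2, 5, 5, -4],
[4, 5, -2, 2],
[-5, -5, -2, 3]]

Expand along row 1:
  + (-1) · M_11   where M_11 = det([5 5 -4; 5 -2 2; -5 -2 3]) = -55
  − (1) · M_12   where M_12 = det([2 5 -4; 4 -2 2; -5 -2 3]) = -42
  + (1) · M_13   where M_13 = det([2 5 -4; 4 5 2; -5 -5 3]) = -80
  − (-1) · M_14   where M_14 = det([2 5 5; 4 5 -2; -5 -5 -2]) = 75
det = (+1)·(-1)·(-55) + (-1)·(1)·(-42) + (+1)·(1)·(-80) + (-1)·(-1)·(75) = 92

92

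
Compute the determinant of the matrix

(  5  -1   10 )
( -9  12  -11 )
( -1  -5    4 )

The determinant is 488.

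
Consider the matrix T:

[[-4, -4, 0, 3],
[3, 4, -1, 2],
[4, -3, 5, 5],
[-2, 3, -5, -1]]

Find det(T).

The determinant is -190.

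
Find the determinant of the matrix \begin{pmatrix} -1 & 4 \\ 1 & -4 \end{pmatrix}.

The determinant is 0.

det = (-1)·(-4) − 4·1 = 4 − 4 = 0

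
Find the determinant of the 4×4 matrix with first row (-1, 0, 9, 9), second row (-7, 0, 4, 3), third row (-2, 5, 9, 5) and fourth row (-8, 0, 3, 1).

Expand along column 2 (it has 3 zeros):
  − (5) · M_32   where M_32 = det([-1 9 9; -7 4 3; -8 3 1]) = -49
det = (-1)·(5)·(-49) = 245

245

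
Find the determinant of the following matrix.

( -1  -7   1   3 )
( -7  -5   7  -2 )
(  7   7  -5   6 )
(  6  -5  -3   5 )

Expand along row 1:
  + (-1) · M_11   where M_11 = det([-5 7 -2; 7 -5 6; -5 -3 5]) = -328
  − (-7) · M_12   where M_12 = det([-7 7 -2; 7 -5 6; 6 -3 5]) = 38
  + (1) · M_13   where M_13 = det([-7 -5 -2; 7 7 6; 6 -5 5]) = -306
  − (3) · M_14   where M_14 = det([-7 -5 7; 7 7 -5; 6 -5 -3]) = -172
det = (+1)·(-1)·(-328) + (-1)·(-7)·(38) + (+1)·(1)·(-306) + (-1)·(3)·(-172) = 804

The determinant is 804.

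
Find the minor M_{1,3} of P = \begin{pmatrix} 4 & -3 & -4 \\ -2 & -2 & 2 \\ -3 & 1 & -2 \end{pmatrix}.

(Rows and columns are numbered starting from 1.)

Delete row 1 and column 3; the remaining 2×2 submatrix is [-2 -2; -3 1].
Its determinant is (-2)·1 − (-2)·(-3) = -8.

-8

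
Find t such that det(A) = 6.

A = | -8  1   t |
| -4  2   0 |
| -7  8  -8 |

5

Expanding along the column containing t, det(A) is linear in t: det(A) = (-18)·t + (96).
Set (-18)·t + (96) = 6  ⇒  (-18)·t = -90  ⇒  t = 5.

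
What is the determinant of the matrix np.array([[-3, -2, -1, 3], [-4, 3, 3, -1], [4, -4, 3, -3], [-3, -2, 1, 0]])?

Expand along row 4 (it has 1 zero):
  − (-3) · M_41   where M_41 = det([-2 -1 3; 3 3 -1; -4 3 -3]) = 62
  + (-2) · M_42   where M_42 = det([-3 -1 3; -4 3 -1; 4 3 -3]) = -38
  − (1) · M_43   where M_43 = det([-3 -2 3; -4 3 -1; 4 -4 -3]) = 83
det = (-1)·(-3)·(62) + (+1)·(-2)·(-38) + (-1)·(1)·(83) = 179

The determinant is 179.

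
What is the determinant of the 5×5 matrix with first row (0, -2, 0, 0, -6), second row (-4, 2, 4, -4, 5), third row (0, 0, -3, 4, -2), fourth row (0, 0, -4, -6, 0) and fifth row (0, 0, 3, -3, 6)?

-1152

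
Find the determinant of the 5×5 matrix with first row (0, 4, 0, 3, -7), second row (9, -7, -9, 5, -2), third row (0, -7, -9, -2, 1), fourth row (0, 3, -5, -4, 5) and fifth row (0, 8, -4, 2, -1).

-17874

Expand along column 1 (it has 4 zeros):
  − (9) · M_21   where M_21 = det([4 0 3 -7; -7 -9 -2 1; 3 -5 -4 5; 8 -4 2 -1]) = 1986
det = (-1)·(9)·(1986) = -17874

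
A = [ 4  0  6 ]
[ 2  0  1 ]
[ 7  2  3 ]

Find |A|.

16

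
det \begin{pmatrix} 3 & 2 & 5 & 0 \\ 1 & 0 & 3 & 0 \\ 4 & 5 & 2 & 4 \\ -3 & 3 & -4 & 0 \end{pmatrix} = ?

The determinant is 88.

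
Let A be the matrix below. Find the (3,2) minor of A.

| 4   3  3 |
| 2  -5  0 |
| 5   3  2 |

Delete row 3 and column 2; the remaining 2×2 submatrix is [4 3; 2 0].
Its determinant is 4·0 − 3·2 = -6.

-6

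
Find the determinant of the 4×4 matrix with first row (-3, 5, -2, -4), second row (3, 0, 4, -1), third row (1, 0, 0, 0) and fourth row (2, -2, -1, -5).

Expand along row 3 (it has 3 zeros):
  + (1) · M_31   where M_31 = det([5 -2 -4; 0 4 -1; -2 -1 -5]) = -141
det = (+1)·(1)·(-141) = -141

The determinant is -141.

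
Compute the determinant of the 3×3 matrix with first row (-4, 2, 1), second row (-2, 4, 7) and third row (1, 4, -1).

Expand along row 1:
  + (-4) · |4 7; 4 -1| = (-4)·(-4 − 28) = 128
  − 2 · |-2 7; 1 -1| = −2·(2 − 7) = 10
  + 1 · |-2 4; 1 4| = 1·(-8 − 4) = -12
Sum: (128) + (10) + (-12) = 126

126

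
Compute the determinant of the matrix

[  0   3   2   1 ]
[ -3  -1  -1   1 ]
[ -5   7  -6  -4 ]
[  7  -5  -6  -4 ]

-336

Expand along row 1 (it has 1 zero):
  − (3) · M_12   where M_12 = det([-3 -1 1; -5 -6 -4; 7 -6 -4]) = 120
  + (2) · M_13   where M_13 = det([-3 -1 1; -5 7 -4; 7 -5 -4]) = 168
  − (1) · M_14   where M_14 = det([-3 -1 -1; -5 7 -6; 7 -5 -6]) = 312
det = (-1)·(3)·(120) + (+1)·(2)·(168) + (-1)·(1)·(312) = -336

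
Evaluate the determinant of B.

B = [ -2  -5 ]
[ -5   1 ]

det(B) = (-2)·1 − (-5)·(-5) = -2 − 25 = -27

-27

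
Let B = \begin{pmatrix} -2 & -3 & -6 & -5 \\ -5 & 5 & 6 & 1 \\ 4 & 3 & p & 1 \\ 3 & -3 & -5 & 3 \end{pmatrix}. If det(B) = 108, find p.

8

Expanding along the row containing p, det(B) is linear in p: det(B) = (-90)·p + (828).
Set (-90)·p + (828) = 108  ⇒  (-90)·p = -720  ⇒  p = 8.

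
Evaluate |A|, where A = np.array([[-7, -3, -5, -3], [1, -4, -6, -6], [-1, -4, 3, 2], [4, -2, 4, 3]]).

291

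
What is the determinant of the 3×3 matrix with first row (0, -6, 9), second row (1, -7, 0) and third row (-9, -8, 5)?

-609

Expand along row 1:
  − (-6) · |1 0; -9 5| = −(-6)·(5 − 0) = 30
  + 9 · |1 -7; -9 -8| = 9·(-8 − 63) = -639
Sum: (30) + (-639) = -609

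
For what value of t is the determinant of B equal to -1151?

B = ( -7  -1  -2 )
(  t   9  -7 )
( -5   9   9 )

2

Expanding along the row containing t, det(B) is linear in t: det(B) = (-9)·t + (-1133).
Set (-9)·t + (-1133) = -1151  ⇒  (-9)·t = -18  ⇒  t = 2.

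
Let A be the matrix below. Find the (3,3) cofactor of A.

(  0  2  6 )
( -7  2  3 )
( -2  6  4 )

14

Delete row 3 and column 3; the remaining 2×2 submatrix is [0 2; -7 2].
Its determinant is 0·2 − 2·(-7) = 14.
The cofactor carries sign (−1)^(3+3) = +1, so C_{3,3} = +(14) = 14.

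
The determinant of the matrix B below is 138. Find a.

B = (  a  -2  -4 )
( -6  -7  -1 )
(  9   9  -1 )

a = 9

Expanding along the column containing a, det(B) is linear in a: det(B) = (16)·a + (-6).
Set (16)·a + (-6) = 138  ⇒  (16)·a = 144  ⇒  a = 9.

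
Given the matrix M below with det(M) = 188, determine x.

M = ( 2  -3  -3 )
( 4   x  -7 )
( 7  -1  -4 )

Expanding along the column containing x, det(M) is linear in x: det(M) = (13)·x + (97).
Set (13)·x + (97) = 188  ⇒  (13)·x = 91  ⇒  x = 7.

7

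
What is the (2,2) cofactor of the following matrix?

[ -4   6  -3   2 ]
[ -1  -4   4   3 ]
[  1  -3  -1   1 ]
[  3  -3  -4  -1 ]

The cofactor is -34.

Delete row 2 and column 2; the remaining 3×3 submatrix is [-4 -3 2; 1 -1 1; 3 -4 -1].
Its determinant is -34.
The cofactor carries sign (−1)^(2+2) = +1, so C_{2,2} = +(-34) = -34.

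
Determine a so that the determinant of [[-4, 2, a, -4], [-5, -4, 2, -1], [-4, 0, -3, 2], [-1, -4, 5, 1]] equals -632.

4

Expanding along the column containing a, det(A) is linear in a: det(A) = (-64)·a + (-376).
Set (-64)·a + (-376) = -632  ⇒  (-64)·a = -256  ⇒  a = 4.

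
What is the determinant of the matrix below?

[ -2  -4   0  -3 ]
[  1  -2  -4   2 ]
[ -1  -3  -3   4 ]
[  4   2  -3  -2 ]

Expand along row 1 (it has 1 zero):
  + (-2) · M_11   where M_11 = det([-2 -4 2; -3 -3 4; 2 -3 -2]) = -14
  − (-4) · M_12   where M_12 = det([1 -4 2; -1 -3 4; 4 -3 -2]) = -8
  − (-3) · M_14   where M_14 = det([1 -2 -4; -1 -3 -3; 4 2 -3]) = 5
det = (+1)·(-2)·(-14) + (-1)·(-4)·(-8) + (-1)·(-3)·(5) = 11

11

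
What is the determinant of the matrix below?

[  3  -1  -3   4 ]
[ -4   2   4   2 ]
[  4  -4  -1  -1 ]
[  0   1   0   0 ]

Expand along row 4 (it has 3 zeros):
  + (1) · M_42   where M_42 = det([3 -3 4; -4 4 2; 4 -1 -1]) = -66
det = (+1)·(1)·(-66) = -66

The determinant is -66.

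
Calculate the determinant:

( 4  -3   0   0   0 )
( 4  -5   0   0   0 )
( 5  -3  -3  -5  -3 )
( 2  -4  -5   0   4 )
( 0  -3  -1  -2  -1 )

The matrix is block lower-triangular with a 2×2 block and a 3×3 block on the diagonal, so its determinant equals the product of the determinants of the diagonal blocks.
det of the 2×2 block = -8
det of the 3×3 block = -9
det = (-8)·(-9) = 72

72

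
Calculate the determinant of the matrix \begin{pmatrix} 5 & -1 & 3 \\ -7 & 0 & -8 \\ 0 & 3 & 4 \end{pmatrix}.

Expand along row 2:
  − (-7) · |-1 3; 3 4| = −(-7)·(-4 − 9) = -91
  − (-8) · |5 -1; 0 3| = −(-8)·(15 − 0) = 120
Sum: (-91) + (120) = 29

The determinant is 29.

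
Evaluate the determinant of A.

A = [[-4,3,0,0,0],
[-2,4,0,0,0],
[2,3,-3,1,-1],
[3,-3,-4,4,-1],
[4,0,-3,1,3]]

320

A is block lower-triangular with a 2×2 block and a 3×3 block on the diagonal, so its determinant equals the product of the determinants of the diagonal blocks.
det of the 2×2 block = -10
det of the 3×3 block = -32
det = (-10)·(-32) = 320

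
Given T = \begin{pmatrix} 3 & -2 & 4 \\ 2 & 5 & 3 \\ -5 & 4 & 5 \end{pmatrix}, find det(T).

Expand along row 1:
  + 3 · |5 3; 4 5| = 3·(25 − 12) = 39
  − (-2) · |2 3; -5 5| = −(-2)·(10 − (-15)) = 50
  + 4 · |2 5; -5 4| = 4·(8 − (-25)) = 132
Sum: (39) + (50) + (132) = 221

221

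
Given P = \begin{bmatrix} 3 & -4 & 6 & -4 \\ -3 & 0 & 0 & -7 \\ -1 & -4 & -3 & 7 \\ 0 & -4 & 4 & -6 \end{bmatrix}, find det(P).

det(P) = 52

Expand along row 2 (it has 2 zeros):
  − (-3) · M_21   where M_21 = det([-4 6 -4; -4 -3 7; -4 4 -6]) = -160
  + (-7) · M_24   where M_24 = det([3 -4 6; -1 -4 -3; 0 -4 4]) = -76
det = (-1)·(-3)·(-160) + (+1)·(-7)·(-76) = 52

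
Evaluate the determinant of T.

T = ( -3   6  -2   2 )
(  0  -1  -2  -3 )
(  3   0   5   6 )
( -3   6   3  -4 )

Expand along row 2 (it has 1 zero):
  + (-1) · M_22   where M_22 = det([-3 -2 2; 3 5 6; -3 3 -4]) = 174
  − (-2) · M_23   where M_23 = det([-3 6 2; 3 0 6; -3 6 -4]) = 108
  + (-3) · M_24   where M_24 = det([-3 6 -2; 3 0 5; -3 6 3]) = -90
det = (+1)·(-1)·(174) + (-1)·(-2)·(108) + (+1)·(-3)·(-90) = 312

312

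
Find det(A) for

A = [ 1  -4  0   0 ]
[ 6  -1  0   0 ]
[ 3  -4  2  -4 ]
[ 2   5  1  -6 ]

A is block lower-triangular with a 2×2 block and a 2×2 block on the diagonal, so its determinant equals the product of the determinants of the diagonal blocks.
det of the 2×2 block = 23
det of the 2×2 block = -8
det = (23)·(-8) = -184

The determinant is -184.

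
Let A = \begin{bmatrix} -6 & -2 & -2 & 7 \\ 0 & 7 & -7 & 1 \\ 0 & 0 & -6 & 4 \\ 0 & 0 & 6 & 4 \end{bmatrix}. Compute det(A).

2016

A is block upper-triangular with a 2×2 block and a 2×2 block on the diagonal, so its determinant equals the product of the determinants of the diagonal blocks.
det of the 2×2 block = -42
det of the 2×2 block = -48
det = (-42)·(-48) = 2016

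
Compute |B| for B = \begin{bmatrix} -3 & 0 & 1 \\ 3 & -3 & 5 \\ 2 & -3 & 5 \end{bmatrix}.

The determinant is -3.

Expand along row 1:
  + (-3) · |-3 5; -3 5| = (-3)·(-15 − (-15)) = 0
  + 1 · |3 -3; 2 -3| = 1·(-9 − (-6)) = -3
Sum: (0) + (-3) = -3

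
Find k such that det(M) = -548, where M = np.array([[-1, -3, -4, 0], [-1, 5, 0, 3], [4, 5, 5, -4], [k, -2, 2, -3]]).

k = -4

Expanding along the row containing k, det(M) is linear in k: det(M) = (95)·k + (-168).
Set (95)·k + (-168) = -548  ⇒  (95)·k = -380  ⇒  k = -4.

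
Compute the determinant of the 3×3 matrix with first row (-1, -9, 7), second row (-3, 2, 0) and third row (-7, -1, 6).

Expand along column 3:
  + 7 · |-3 2; -7 -1| = 7·(3 − (-14)) = 119
  + 6 · |-1 -9; -3 2| = 6·(-2 − 27) = -174
Sum: (119) + (-174) = -55

-55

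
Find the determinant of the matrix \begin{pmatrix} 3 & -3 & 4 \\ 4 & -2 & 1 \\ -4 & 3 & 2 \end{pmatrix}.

Expand along row 1:
  + 3 · |-2 1; 3 2| = 3·(-4 − 3) = -21
  − (-3) · |4 1; -4 2| = −(-3)·(8 − (-4)) = 36
  + 4 · |4 -2; -4 3| = 4·(12 − 8) = 16
Sum: (-21) + (36) + (16) = 31

The determinant is 31.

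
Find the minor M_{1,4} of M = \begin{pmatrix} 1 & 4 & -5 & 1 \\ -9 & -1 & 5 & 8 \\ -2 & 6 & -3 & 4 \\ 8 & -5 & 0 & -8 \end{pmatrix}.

Delete row 1 and column 4; the remaining 3×3 submatrix is [-9 -1 5; -2 6 -3; 8 -5 0].
Its determinant is -31.

-31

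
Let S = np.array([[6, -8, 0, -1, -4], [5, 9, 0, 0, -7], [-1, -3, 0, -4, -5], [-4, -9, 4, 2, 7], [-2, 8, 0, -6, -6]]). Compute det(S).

det(S) = 7616

Expand along column 3 (it has 4 zeros):
  − (4) · M_43   where M_43 = det([6 -8 -1 -4; 5 9 0 -7; -1 -3 -4 -5; -2 8 -6 -6]) = -1904
det = (-1)·(4)·(-1904) = 7616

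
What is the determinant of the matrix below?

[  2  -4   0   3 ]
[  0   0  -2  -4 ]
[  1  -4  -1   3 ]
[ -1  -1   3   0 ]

78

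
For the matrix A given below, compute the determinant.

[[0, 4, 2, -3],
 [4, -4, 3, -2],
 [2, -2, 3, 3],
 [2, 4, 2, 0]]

|A| = -292

Expand along row 1 (it has 1 zero):
  − (4) · M_12   where M_12 = det([4 3 -2; 2 3 3; 2 2 0]) = -2
  + (2) · M_13   where M_13 = det([4 -4 -2; 2 -2 3; 2 4 0]) = -96
  − (-3) · M_14   where M_14 = det([4 -4 3; 2 -2 3; 2 4 2]) = -36
det = (-1)·(4)·(-2) + (+1)·(2)·(-96) + (-1)·(-3)·(-36) = -292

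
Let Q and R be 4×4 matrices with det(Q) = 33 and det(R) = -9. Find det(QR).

The determinant is -297.

det(QR) = det(Q)·det(R) = (33)·(-9) = -297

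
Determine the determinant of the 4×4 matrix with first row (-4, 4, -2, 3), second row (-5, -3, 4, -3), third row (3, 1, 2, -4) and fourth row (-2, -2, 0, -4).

-624

Expand along row 4 (it has 1 zero):
  − (-2) · M_41   where M_41 = det([4 -2 3; -3 4 -3; 1 2 -4]) = -40
  + (-2) · M_42   where M_42 = det([-4 -2 3; -5 4 -3; 3 2 -4]) = 32
  + (-4) · M_44   where M_44 = det([-4 4 -2; -5 -3 4; 3 1 2]) = 120
det = (-1)·(-2)·(-40) + (+1)·(-2)·(32) + (+1)·(-4)·(120) = -624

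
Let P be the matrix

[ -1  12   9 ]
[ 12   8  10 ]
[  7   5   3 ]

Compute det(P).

det(P) = 470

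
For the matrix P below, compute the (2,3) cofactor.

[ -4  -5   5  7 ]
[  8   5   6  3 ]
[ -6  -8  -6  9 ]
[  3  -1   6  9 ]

-57

Delete row 2 and column 3; the remaining 3×3 submatrix is [-4 -5 7; -6 -8 9; 3 -1 9].
Its determinant is 57.
The cofactor carries sign (−1)^(2+3) = −1, so C_{2,3} = −(57) = -57.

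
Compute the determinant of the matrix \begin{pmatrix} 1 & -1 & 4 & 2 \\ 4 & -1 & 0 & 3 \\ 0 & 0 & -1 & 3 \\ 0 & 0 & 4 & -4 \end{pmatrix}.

The matrix is block upper-triangular with a 2×2 block and a 2×2 block on the diagonal, so its determinant equals the product of the determinants of the diagonal blocks.
det of the 2×2 block = 3
det of the 2×2 block = -8
det = (3)·(-8) = -24

-24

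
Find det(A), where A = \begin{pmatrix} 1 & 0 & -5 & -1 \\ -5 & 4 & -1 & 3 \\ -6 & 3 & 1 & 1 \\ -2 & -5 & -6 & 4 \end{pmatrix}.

Expand along row 1 (it has 1 zero):
  + (1) · M_11   where M_11 = det([4 -1 3; 3 1 1; -5 -6 4]) = 18
  + (-5) · M_13   where M_13 = det([-5 4 3; -6 3 1; -2 -5 4]) = 111
  − (-1) · M_14   where M_14 = det([-5 4 -1; -6 3 1; -2 -5 -6]) = -123
det = (+1)·(1)·(18) + (+1)·(-5)·(111) + (-1)·(-1)·(-123) = -660

The determinant is -660.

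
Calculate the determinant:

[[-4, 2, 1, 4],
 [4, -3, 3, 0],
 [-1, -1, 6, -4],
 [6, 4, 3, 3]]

1393

Expand along row 2 (it has 1 zero):
  − (4) · M_21   where M_21 = det([2 1 4; -1 6 -4; 4 3 3]) = -61
  + (-3) · M_22   where M_22 = det([-4 1 4; -1 6 -4; 6 3 3]) = -297
  − (3) · M_23   where M_23 = det([-4 2 4; -1 -1 -4; 6 4 3]) = -86
det = (-1)·(4)·(-61) + (+1)·(-3)·(-297) + (-1)·(3)·(-86) = 1393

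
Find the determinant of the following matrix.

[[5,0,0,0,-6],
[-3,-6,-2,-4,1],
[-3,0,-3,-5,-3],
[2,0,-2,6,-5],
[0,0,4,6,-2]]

The determinant is -8964.

Expand along column 2 (it has 4 zeros):
  + (-6) · M_22   where M_22 = det([5 0 0 -6; -3 -3 -5 -3; 2 -2 6 -5; 0 4 6 -2]) = 1494
det = (+1)·(-6)·(1494) = -8964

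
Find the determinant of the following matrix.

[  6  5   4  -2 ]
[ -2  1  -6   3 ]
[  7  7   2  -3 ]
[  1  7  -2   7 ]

200

Expand along row 1:
  + (6) · M_11   where M_11 = det([1 -6 3; 7 2 -3; 7 -2 7]) = 344
  − (5) · M_12   where M_12 = det([-2 -6 3; 7 2 -3; 1 -2 7]) = 248
  + (4) · M_13   where M_13 = det([-2 1 3; 7 7 -3; 1 7 7]) = -66
  − (-2) · M_14   where M_14 = det([-2 1 -6; 7 7 2; 1 7 -2]) = -180
det = (+1)·(6)·(344) + (-1)·(5)·(248) + (+1)·(4)·(-66) + (-1)·(-2)·(-180) = 200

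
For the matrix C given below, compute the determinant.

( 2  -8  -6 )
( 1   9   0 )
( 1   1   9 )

|C| = 282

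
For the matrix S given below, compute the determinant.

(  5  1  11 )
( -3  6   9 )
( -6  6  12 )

Expand along column 1:
  + 5 · |6 9; 6 12| = 5·(72 − 54) = 90
  − (-3) · |1 11; 6 12| = −(-3)·(12 − 66) = -162
  + (-6) · |1 11; 6 9| = (-6)·(9 − 66) = 342
Sum: (90) + (-162) + (342) = 270

270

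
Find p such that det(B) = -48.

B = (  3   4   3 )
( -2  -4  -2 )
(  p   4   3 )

p = -9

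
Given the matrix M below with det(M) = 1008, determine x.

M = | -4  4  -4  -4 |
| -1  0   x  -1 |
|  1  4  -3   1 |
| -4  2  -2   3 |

7

Expanding along the column containing x, det(M) is linear in x: det(M) = (140)·x + (28).
Set (140)·x + (28) = 1008  ⇒  (140)·x = 980  ⇒  x = 7.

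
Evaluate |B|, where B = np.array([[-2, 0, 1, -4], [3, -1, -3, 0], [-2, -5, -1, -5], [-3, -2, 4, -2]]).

-143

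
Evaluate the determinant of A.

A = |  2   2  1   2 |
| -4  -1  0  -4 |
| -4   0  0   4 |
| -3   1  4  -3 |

Expand along row 3 (it has 2 zeros):
  + (-4) · M_31   where M_31 = det([2 1 2; -1 0 -4; 1 4 -3]) = 17
  − (4) · M_34   where M_34 = det([2 2 1; -4 -1 0; -3 1 4]) = 17
det = (+1)·(-4)·(17) + (-1)·(4)·(17) = -136

-136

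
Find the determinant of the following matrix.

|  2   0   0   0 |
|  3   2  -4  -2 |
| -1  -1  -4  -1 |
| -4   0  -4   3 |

Expand along row 1 (it has 3 zeros):
  + (2) · M_11   where M_11 = det([2 -4 -2; -1 -4 -1; 0 -4 3]) = -52
det = (+1)·(2)·(-52) = -104

The determinant is -104.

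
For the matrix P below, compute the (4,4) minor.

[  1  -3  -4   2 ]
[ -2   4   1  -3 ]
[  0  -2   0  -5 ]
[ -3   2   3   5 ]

Delete row 4 and column 4; the remaining 3×3 submatrix is [1 -3 -4; -2 4 1; 0 -2 0].
Its determinant is -14.

The minor is -14.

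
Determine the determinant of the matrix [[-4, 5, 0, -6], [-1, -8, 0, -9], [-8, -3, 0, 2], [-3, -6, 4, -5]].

Expand along column 3 (it has 3 zeros):
  − (4) · M_43   where M_43 = det([-4 5 -6; -1 -8 -9; -8 -3 2]) = 908
det = (-1)·(4)·(908) = -3632

The determinant is -3632.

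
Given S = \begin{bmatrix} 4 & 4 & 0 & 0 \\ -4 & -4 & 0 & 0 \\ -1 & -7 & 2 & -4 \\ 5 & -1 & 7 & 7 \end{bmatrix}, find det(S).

det(S) = 0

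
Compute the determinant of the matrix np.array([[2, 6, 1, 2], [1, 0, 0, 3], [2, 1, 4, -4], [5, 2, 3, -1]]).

188

Expand along row 2 (it has 2 zeros):
  − (1) · M_21   where M_21 = det([6 1 2; 1 4 -4; 2 3 -1]) = 31
  + (3) · M_24   where M_24 = det([2 6 1; 2 1 4; 5 2 3]) = 73
det = (-1)·(1)·(31) + (+1)·(3)·(73) = 188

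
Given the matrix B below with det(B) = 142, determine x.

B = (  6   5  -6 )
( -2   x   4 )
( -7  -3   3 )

-9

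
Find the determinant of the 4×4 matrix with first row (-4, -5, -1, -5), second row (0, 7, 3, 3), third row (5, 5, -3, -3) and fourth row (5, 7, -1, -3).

-368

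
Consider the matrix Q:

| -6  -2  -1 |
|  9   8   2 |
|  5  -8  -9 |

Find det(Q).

|Q| = 266

Expand along column 1:
  + (-6) · |8 2; -8 -9| = (-6)·(-72 − (-16)) = 336
  − 9 · |-2 -1; -8 -9| = −9·(18 − 8) = -90
  + 5 · |-2 -1; 8 2| = 5·(-4 − (-8)) = 20
Sum: (336) + (-90) + (20) = 266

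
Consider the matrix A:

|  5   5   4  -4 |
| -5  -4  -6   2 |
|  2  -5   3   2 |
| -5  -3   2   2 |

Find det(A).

|A| = 394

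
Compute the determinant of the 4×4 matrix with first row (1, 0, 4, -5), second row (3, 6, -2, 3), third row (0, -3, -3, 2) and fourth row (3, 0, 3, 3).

Expand along column 2 (it has 2 zeros):
  + (6) · M_22   where M_22 = det([1 4 -5; 0 -3 2; 3 3 3]) = -36
  − (-3) · M_32   where M_32 = det([1 4 -5; 3 -2 3; 3 3 3]) = -90
det = (+1)·(6)·(-36) + (-1)·(-3)·(-90) = -486

-486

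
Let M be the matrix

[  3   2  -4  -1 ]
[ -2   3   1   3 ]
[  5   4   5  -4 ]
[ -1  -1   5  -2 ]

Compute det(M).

Expand along row 1:
  + (3) · M_11   where M_11 = det([3 1 3; 4 5 -4; -1 5 -2]) = 117
  − (2) · M_12   where M_12 = det([-2 1 3; 5 5 -4; -1 5 -2]) = 84
  + (-4) · M_13   where M_13 = det([-2 3 3; 5 4 -4; -1 -1 -2]) = 63
  − (-1) · M_14   where M_14 = det([-2 3 1; 5 4 5; -1 -1 5]) = -141
det = (+1)·(3)·(117) + (-1)·(2)·(84) + (+1)·(-4)·(63) + (-1)·(-1)·(-141) = -210

-210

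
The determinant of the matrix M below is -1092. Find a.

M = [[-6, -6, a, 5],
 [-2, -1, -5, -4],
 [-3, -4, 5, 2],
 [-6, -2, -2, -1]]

-6

Expanding along the column containing a, det(M) is linear in a: det(M) = (71)·a + (-666).
Set (71)·a + (-666) = -1092  ⇒  (71)·a = -426  ⇒  a = -6.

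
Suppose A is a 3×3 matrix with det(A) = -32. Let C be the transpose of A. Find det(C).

det(Aᵀ) = det(A).
det(C) = (1)·(-32) = -32

det(C) = -32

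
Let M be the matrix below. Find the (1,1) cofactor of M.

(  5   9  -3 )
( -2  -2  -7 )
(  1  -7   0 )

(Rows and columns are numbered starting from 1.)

-49

Delete row 1 and column 1; the remaining 2×2 submatrix is [-2 -7; -7 0].
Its determinant is (-2)·0 − (-7)·(-7) = -49.
The cofactor carries sign (−1)^(1+1) = +1, so C_{1,1} = +(-49) = -49.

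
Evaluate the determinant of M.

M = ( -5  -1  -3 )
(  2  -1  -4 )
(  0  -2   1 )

Expand along column 1:
  + (-5) · |-1 -4; -2 1| = (-5)·(-1 − 8) = 45
  − 2 · |-1 -3; -2 1| = −2·(-1 − 6) = 14
Sum: (45) + (14) = 59

59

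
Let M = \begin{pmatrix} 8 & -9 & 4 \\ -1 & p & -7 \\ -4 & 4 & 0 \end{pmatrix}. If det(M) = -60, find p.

Expanding along the row containing p, det(M) is linear in p: det(M) = (16)·p + (-44).
Set (16)·p + (-44) = -60  ⇒  (16)·p = -16  ⇒  p = -1.

-1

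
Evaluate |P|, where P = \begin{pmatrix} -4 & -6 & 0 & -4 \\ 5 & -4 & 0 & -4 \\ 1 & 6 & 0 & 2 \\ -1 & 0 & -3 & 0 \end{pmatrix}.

The determinant is -348.

Expand along column 3 (it has 3 zeros):
  − (-3) · M_43   where M_43 = det([-4 -6 -4; 5 -4 -4; 1 6 2]) = -116
det = (-1)·(-3)·(-116) = -348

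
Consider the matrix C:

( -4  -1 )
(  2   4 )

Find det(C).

-14

det(C) = (-4)·4 − (-1)·2 = -16 − (-2) = -14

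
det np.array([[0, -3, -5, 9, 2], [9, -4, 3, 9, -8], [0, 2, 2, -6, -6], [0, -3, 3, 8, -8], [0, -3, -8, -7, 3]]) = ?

22302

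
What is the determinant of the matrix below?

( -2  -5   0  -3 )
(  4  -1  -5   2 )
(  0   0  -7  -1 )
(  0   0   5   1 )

-44

The matrix is block upper-triangular with a 2×2 block and a 2×2 block on the diagonal, so its determinant equals the product of the determinants of the diagonal blocks.
det of the 2×2 block = 22
det of the 2×2 block = -2
det = (22)·(-2) = -44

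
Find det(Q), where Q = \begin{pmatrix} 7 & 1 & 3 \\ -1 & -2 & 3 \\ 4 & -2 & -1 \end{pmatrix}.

Expand along row 1:
  + 7 · |-2 3; -2 -1| = 7·(2 − (-6)) = 56
  − 1 · |-1 3; 4 -1| = −1·(1 − 12) = 11
  + 3 · |-1 -2; 4 -2| = 3·(2 − (-8)) = 30
Sum: (56) + (11) + (30) = 97

97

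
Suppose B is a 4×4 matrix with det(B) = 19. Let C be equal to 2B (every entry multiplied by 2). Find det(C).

304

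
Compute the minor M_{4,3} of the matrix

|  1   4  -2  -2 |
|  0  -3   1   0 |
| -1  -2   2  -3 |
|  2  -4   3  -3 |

Delete row 4 and column 3; the remaining 3×3 submatrix is [1 4 -2; 0 -3 0; -1 -2 -3].
Its determinant is 15.

15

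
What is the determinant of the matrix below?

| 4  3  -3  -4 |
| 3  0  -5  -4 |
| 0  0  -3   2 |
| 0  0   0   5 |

The determinant is 135.

The matrix is block upper-triangular with a 2×2 block and a 2×2 block on the diagonal, so its determinant equals the product of the determinants of the diagonal blocks.
det of the 2×2 block = -9
det of the 2×2 block = -15
det = (-9)·(-15) = 135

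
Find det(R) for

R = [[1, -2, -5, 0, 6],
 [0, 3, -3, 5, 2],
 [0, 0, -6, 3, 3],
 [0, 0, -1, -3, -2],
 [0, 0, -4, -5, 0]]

189

R is block upper-triangular with a 2×2 block and a 3×3 block on the diagonal, so its determinant equals the product of the determinants of the diagonal blocks.
det of the 2×2 block = 3
det of the 3×3 block = 63
det = (3)·(63) = 189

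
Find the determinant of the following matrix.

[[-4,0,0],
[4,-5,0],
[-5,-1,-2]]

-40

The matrix is lower triangular, so the determinant is the product of the diagonal entries:
det = (-4) · (-5) · (-2) = -40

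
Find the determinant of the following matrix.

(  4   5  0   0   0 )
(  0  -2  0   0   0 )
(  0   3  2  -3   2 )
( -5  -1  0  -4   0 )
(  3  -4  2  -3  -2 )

The determinant is -256.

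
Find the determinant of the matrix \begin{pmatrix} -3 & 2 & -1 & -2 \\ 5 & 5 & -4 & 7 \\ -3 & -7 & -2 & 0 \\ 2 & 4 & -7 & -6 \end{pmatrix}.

Expand along row 3 (it has 1 zero):
  + (-3) · M_31   where M_31 = det([2 -1 -2; 5 -4 7; 4 -7 -6]) = 126
  − (-7) · M_32   where M_32 = det([-3 -1 -2; 5 -4 7; 2 -7 -6]) = -209
  + (-2) · M_33   where M_33 = det([-3 2 -2; 5 5 7; 2 4 -6]) = 242
det = (+1)·(-3)·(126) + (-1)·(-7)·(-209) + (+1)·(-2)·(242) = -2325

-2325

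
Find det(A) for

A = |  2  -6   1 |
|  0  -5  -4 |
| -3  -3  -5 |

Expand along row 2:
  + (-5) · |2 1; -3 -5| = (-5)·(-10 − (-3)) = 35
  − (-4) · |2 -6; -3 -3| = −(-4)·(-6 − 18) = -96
Sum: (35) + (-96) = -61

|A| = -61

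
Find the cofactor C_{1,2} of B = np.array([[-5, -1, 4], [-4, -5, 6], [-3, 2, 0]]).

The cofactor is -18.

Delete row 1 and column 2; the remaining 2×2 submatrix is [-4 6; -3 0].
Its determinant is (-4)·0 − 6·(-3) = 18.
The cofactor carries sign (−1)^(1+2) = −1, so C_{1,2} = −(18) = -18.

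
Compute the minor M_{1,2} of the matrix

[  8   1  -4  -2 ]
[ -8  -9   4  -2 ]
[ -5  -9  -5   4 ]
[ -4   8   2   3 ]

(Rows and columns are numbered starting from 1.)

240

Delete row 1 and column 2; the remaining 3×3 submatrix is [-8 4 -2; -5 -5 4; -4 2 3].
Its determinant is 240.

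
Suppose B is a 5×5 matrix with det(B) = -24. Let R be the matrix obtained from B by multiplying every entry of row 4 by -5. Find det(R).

120

Scaling one row by -5 multiplies the determinant by -5.
det(R) = (-5)·(-24) = 120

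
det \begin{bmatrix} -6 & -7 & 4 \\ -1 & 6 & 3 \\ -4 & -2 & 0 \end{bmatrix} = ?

152

Expand along row 3:
  + (-4) · |-7 4; 6 3| = (-4)·(-21 − 24) = 180
  − (-2) · |-6 4; -1 3| = −(-2)·(-18 − (-4)) = -28
Sum: (180) + (-28) = 152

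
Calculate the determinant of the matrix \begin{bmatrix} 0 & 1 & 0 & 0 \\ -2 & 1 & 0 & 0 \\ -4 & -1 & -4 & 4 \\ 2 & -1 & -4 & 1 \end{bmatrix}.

The determinant is 24.

The matrix is block lower-triangular with a 2×2 block and a 2×2 block on the diagonal, so its determinant equals the product of the determinants of the diagonal blocks.
det of the 2×2 block = 2
det of the 2×2 block = 12
det = (2)·(12) = 24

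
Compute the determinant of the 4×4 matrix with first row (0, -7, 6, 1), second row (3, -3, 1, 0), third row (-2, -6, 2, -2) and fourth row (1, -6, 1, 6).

The determinant is -704.

Expand along row 1 (it has 1 zero):
  − (-7) · M_12   where M_12 = det([3 1 0; -2 2 -2; 1 1 6]) = 52
  + (6) · M_13   where M_13 = det([3 -3 0; -2 -6 -2; 1 -6 6]) = -174
  − (1) · M_14   where M_14 = det([3 -3 1; -2 -6 2; 1 -6 1]) = 24
det = (-1)·(-7)·(52) + (+1)·(6)·(-174) + (-1)·(1)·(24) = -704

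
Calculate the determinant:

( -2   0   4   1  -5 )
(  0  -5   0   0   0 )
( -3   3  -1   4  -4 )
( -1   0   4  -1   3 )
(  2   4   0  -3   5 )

-150

Expand along row 2 (it has 4 zeros):
  + (-5) · M_22   where M_22 = det([-2 4 1 -5; -3 -1 4 -4; -1 4 -1 3; 2 0 -3 5]) = 30
det = (+1)·(-5)·(30) = -150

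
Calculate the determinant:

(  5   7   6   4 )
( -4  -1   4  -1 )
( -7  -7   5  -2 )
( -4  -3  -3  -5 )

Expand along row 1:
  + (5) · M_11   where M_11 = det([-1 4 -1; -7 5 -2; -3 -3 -5]) = -121
  − (7) · M_12   where M_12 = det([-4 4 -1; -7 5 -2; -4 -3 -5]) = -25
  + (6) · M_13   where M_13 = det([-4 -1 -1; -7 -7 -2; -4 -3 -5]) = -82
  − (4) · M_14   where M_14 = det([-4 -1 4; -7 -7 5; -4 -3 -3]) = -131
det = (+1)·(5)·(-121) + (-1)·(7)·(-25) + (+1)·(6)·(-82) + (-1)·(4)·(-131) = -398

-398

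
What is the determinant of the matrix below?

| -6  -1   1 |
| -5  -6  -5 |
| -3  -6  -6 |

-9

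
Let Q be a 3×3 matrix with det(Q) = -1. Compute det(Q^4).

The determinant is 1.

det(Q^4) = (det Q)^4 = (-1)^4 = 1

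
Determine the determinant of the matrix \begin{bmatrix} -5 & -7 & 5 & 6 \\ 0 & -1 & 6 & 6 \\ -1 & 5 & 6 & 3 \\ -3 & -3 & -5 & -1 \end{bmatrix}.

The determinant is 725.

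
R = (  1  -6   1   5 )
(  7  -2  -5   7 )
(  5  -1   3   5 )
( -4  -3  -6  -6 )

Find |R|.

Expand along row 1:
  + (1) · M_11   where M_11 = det([-2 -5 7; -1 3 5; -3 -6 -6]) = 186
  − (-6) · M_12   where M_12 = det([7 -5 7; 5 3 5; -4 -6 -6]) = -92
  + (1) · M_13   where M_13 = det([7 -2 7; 5 -1 5; -4 -3 -6]) = -6
  − (5) · M_14   where M_14 = det([7 -2 -5; 5 -1 3; -4 -3 -6]) = 164
det = (+1)·(1)·(186) + (-1)·(-6)·(-92) + (+1)·(1)·(-6) + (-1)·(5)·(164) = -1192

|R| = -1192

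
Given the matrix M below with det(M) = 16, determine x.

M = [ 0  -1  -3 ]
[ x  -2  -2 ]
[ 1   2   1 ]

Expanding along the column containing x, det(M) is linear in x: det(M) = (-5)·x + (-4).
Set (-5)·x + (-4) = 16  ⇒  (-5)·x = 20  ⇒  x = -4.

x = -4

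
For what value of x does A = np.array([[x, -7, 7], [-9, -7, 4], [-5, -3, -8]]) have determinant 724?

Expanding along the row containing x, det(A) is linear in x: det(A) = (68)·x + (588).
Set (68)·x + (588) = 724  ⇒  (68)·x = 136  ⇒  x = 2.

x = 2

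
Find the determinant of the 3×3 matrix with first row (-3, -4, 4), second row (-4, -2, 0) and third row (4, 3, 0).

-16

Expand along column 3:
  + 4 · |-4 -2; 4 3| = 4·(-12 − (-8)) = -16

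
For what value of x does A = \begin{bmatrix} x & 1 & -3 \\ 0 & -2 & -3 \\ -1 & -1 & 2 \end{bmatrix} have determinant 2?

Expanding along the row containing x, det(A) is linear in x: det(A) = (-7)·x + (9).
Set (-7)·x + (9) = 2  ⇒  (-7)·x = -7  ⇒  x = 1.

1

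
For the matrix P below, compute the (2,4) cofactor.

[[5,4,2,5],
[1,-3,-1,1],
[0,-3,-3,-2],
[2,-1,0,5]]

-27

Delete row 2 and column 4; the remaining 3×3 submatrix is [5 4 2; 0 -3 -3; 2 -1 0].
Its determinant is -27.
The cofactor carries sign (−1)^(2+4) = +1, so C_{2,4} = +(-27) = -27.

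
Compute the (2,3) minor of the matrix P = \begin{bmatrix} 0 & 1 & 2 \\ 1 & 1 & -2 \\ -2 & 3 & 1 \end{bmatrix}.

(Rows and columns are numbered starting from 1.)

The minor is 2.

Delete row 2 and column 3; the remaining 2×2 submatrix is [0 1; -2 3].
Its determinant is 0·3 − 1·(-2) = 2.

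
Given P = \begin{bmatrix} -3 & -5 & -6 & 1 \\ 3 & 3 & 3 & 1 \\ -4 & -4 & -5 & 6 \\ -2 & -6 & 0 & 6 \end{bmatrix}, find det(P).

Expand along row 4 (it has 1 zero):
  − (-2) · M_41   where M_41 = det([-5 -6 1; 3 3 1; -4 -5 6]) = 14
  + (-6) · M_42   where M_42 = det([-3 -6 1; 3 3 1; -4 -5 6]) = 60
  + (6) · M_44   where M_44 = det([-3 -5 -6; 3 3 3; -4 -4 -5]) = -6
det = (-1)·(-2)·(14) + (+1)·(-6)·(60) + (+1)·(6)·(-6) = -368

-368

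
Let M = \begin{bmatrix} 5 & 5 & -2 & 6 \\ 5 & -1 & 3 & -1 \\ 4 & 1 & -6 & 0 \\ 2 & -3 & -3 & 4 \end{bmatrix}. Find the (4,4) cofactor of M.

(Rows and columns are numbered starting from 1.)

207

Delete row 4 and column 4; the remaining 3×3 submatrix is [5 5 -2; 5 -1 3; 4 1 -6].
Its determinant is 207.
The cofactor carries sign (−1)^(4+4) = +1, so C_{4,4} = +(207) = 207.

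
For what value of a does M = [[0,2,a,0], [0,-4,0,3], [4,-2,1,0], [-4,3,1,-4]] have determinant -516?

Expanding along the row containing a, det(M) is linear in a: det(M) = (-52)·a + (-48).
Set (-52)·a + (-48) = -516  ⇒  (-52)·a = -468  ⇒  a = 9.

9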